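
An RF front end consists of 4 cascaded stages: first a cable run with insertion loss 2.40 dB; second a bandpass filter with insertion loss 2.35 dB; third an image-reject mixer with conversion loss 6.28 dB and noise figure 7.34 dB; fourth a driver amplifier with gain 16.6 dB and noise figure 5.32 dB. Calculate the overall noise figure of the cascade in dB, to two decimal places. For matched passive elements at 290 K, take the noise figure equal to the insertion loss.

16.69 dB

Convert to linear (a loss of L dB is a gain of −L dB): F_i = 10^(NF_i/10), G_i = 10^(G_i,dB/10)
  Stage 1: F_1 = 10^(2.40/10) = 1.738, G_1 = 10^(−2.40/10) = 0.5754
  Stage 2: F_2 = 10^(2.35/10) = 1.718, G_2 = 10^(−2.35/10) = 0.5821
  Stage 3: F_3 = 10^(7.34/10) = 5.420, G_3 = 10^(−6.28/10) = 0.2355
  Stage 4: F_4 = 10^(5.32/10) = 3.404, G_4 = 10^(16.6/10) = 45.71
Friis cascade:
  F = 1.738 + (1.718 − 1)/0.5754 + (5.420 − 1)/0.3350 + (3.404 − 1)/0.07889 = 46.66
NF = 10 log₁₀(46.66) = 16.69 dB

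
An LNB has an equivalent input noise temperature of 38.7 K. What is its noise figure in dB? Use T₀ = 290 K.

F = 1 + T_e/T₀ = 1 + 38.7/290 = 1.13345
NF = 10 log₁₀(1.13345) = 0.544 dB

0.544 dB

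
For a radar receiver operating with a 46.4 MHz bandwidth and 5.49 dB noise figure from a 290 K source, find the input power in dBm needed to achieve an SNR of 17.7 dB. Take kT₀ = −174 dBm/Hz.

Sensitivity = −174 + 10 log₁₀(B) + NF + SNR_min
= −174 + 76.67 + 5.49 + 17.7
= −74.14 dBm → −74.1 dBm

−74.1 dBm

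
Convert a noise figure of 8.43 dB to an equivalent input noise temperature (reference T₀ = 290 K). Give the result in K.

F = 10^(8.43/10) = 6.96627
T_e = (F − 1)·T₀ = (6.96627 − 1) × 290 = 1730 K

1730 K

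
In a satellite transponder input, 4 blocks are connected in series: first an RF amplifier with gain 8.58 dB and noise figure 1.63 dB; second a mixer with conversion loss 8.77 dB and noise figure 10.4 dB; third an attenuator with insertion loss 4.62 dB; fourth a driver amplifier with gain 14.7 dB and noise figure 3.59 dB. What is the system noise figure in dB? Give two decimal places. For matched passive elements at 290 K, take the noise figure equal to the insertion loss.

9.40 dB

Convert to linear (a loss of L dB is a gain of −L dB): F_i = 10^(NF_i/10), G_i = 10^(G_i,dB/10)
  Stage 1: F_1 = 10^(1.63/10) = 1.455, G_1 = 10^(8.58/10) = 7.211
  Stage 2: F_2 = 10^(10.4/10) = 10.96, G_2 = 10^(−8.77/10) = 0.1327
  Stage 3: F_3 = 10^(4.62/10) = 2.897, G_3 = 10^(−4.62/10) = 0.3451
  Stage 4: F_4 = 10^(3.59/10) = 2.286, G_4 = 10^(14.7/10) = 29.51
Friis cascade:
  F = 1.455 + (10.96 − 1)/7.211 + (2.897 − 1)/0.9572 + (2.286 − 1)/0.3304 = 8.711
NF = 10 log₁₀(8.711) = 9.40 dB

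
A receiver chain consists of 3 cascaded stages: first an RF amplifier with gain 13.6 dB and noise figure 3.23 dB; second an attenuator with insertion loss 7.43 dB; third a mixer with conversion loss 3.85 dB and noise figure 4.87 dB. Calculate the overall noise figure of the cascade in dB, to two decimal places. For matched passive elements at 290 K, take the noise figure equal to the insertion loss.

4.47 dB

Convert to linear (a loss of L dB is a gain of −L dB): F_i = 10^(NF_i/10), G_i = 10^(G_i,dB/10)
  Stage 1: F_1 = 10^(3.23/10) = 2.104, G_1 = 10^(13.6/10) = 22.91
  Stage 2: F_2 = 10^(7.43/10) = 5.534, G_2 = 10^(−7.43/10) = 0.1807
  Stage 3: F_3 = 10^(4.87/10) = 3.069, G_3 = 10^(−3.85/10) = 0.4121
Friis cascade:
  F = 2.104 + (5.534 − 1)/22.91 + (3.069 − 1)/4.140 = 2.801
NF = 10 log₁₀(2.801) = 4.47 dB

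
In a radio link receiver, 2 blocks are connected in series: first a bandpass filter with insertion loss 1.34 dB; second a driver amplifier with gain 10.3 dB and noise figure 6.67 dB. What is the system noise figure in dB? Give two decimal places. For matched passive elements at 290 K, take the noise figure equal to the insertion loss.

8.01 dB

Convert to linear (a loss of L dB is a gain of −L dB): F_i = 10^(NF_i/10), G_i = 10^(G_i,dB/10)
  Stage 1: F_1 = 10^(1.34/10) = 1.361, G_1 = 10^(−1.34/10) = 0.7345
  Stage 2: F_2 = 10^(6.67/10) = 4.645, G_2 = 10^(10.3/10) = 10.72
Friis cascade:
  F = 1.361 + (4.645 − 1)/0.7345 = 6.324
NF = 10 log₁₀(6.324) = 8.01 dB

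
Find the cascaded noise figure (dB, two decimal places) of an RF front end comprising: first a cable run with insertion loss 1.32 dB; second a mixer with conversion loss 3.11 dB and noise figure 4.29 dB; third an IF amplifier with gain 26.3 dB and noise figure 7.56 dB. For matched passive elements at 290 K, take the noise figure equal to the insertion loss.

12.22 dB

Convert to linear (a loss of L dB is a gain of −L dB): F_i = 10^(NF_i/10), G_i = 10^(G_i,dB/10)
  Stage 1: F_1 = 10^(1.32/10) = 1.355, G_1 = 10^(−1.32/10) = 0.7379
  Stage 2: F_2 = 10^(4.29/10) = 2.685, G_2 = 10^(−3.11/10) = 0.4887
  Stage 3: F_3 = 10^(7.56/10) = 5.702, G_3 = 10^(26.3/10) = 426.6
Friis cascade:
  F = 1.355 + (2.685 − 1)/0.7379 + (5.702 − 1)/0.3606 = 16.68
NF = 10 log₁₀(16.68) = 12.22 dB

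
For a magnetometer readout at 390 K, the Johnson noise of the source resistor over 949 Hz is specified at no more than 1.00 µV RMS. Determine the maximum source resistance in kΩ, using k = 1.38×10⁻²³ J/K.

48.9 kΩ

Johnson–Nyquist: V_n = √(4kTRB) ⇒ R = V_n² / (4kTB)
4kTB = 4 × 1.38×10⁻²³ × 390 × 9.49×10² = 2.04×10⁻¹⁷
R = (1.00×10⁻⁶)² / 2.04×10⁻¹⁷ = 4.89×10⁴ Ω = 48.9 kΩ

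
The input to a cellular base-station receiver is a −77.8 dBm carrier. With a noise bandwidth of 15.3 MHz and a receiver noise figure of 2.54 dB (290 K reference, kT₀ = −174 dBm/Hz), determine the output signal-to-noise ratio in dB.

21.8 dB

Noise floor: N = −174 + 10 log₁₀(B) + NF
10 log₁₀(1.53×10⁷) = 71.85 dB
N = −174 + 71.85 + 2.54 = −99.61 dBm
SNR = P_sig − N = −77.8 − (−99.61) = 21.81 dB → 21.8 dB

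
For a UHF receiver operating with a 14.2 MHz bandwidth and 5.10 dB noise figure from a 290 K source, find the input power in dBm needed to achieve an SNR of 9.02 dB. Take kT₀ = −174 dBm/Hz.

Sensitivity = −174 + 10 log₁₀(B) + NF + SNR_min
= −174 + 71.52 + 5.10 + 9.02
= −88.36 dBm → −88.4 dBm

−88.4 dBm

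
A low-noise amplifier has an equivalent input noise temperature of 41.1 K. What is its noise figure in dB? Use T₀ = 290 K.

0.576 dB

F = 1 + T_e/T₀ = 1 + 41.1/290 = 1.14172
NF = 10 log₁₀(1.14172) = 0.576 dB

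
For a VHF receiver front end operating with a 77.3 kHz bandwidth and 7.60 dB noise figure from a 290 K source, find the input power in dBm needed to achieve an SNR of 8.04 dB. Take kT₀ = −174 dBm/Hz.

Sensitivity = −174 + 10 log₁₀(B) + NF + SNR_min
= −174 + 48.88 + 7.60 + 8.04
= −109.48 dBm → −109.5 dBm

−109.5 dBm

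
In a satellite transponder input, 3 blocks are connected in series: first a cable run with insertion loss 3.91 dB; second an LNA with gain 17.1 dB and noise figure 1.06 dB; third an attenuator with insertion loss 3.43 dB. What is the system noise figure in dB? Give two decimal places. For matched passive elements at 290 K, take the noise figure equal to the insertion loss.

Convert to linear (a loss of L dB is a gain of −L dB): F_i = 10^(NF_i/10), G_i = 10^(G_i,dB/10)
  Stage 1: F_1 = 10^(3.91/10) = 2.460, G_1 = 10^(−3.91/10) = 0.4064
  Stage 2: F_2 = 10^(1.06/10) = 1.276, G_2 = 10^(17.1/10) = 51.29
  Stage 3: F_3 = 10^(3.43/10) = 2.203, G_3 = 10^(−3.43/10) = 0.4539
Friis cascade:
  F = 2.460 + (1.276 − 1)/0.4064 + (2.203 − 1)/20.84 = 3.198
NF = 10 log₁₀(3.198) = 5.05 dB

5.05 dB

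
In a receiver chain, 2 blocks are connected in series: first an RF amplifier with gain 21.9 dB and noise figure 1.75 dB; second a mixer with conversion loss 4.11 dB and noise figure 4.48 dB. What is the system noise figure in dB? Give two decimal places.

1.78 dB

Convert to linear (a loss of L dB is a gain of −L dB): F_i = 10^(NF_i/10), G_i = 10^(G_i,dB/10)
  Stage 1: F_1 = 10^(1.75/10) = 1.496, G_1 = 10^(21.9/10) = 154.9
  Stage 2: F_2 = 10^(4.48/10) = 2.805, G_2 = 10^(−4.11/10) = 0.3882
Friis cascade:
  F = 1.496 + (2.805 − 1)/154.9 = 1.508
NF = 10 log₁₀(1.508) = 1.78 dB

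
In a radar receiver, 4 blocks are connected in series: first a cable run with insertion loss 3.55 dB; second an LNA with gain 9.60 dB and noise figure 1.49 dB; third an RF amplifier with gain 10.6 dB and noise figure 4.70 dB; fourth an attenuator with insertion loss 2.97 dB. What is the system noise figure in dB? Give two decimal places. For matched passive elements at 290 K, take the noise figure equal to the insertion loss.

5.68 dB

Convert to linear (a loss of L dB is a gain of −L dB): F_i = 10^(NF_i/10), G_i = 10^(G_i,dB/10)
  Stage 1: F_1 = 10^(3.55/10) = 2.265, G_1 = 10^(−3.55/10) = 0.4416
  Stage 2: F_2 = 10^(1.49/10) = 1.409, G_2 = 10^(9.60/10) = 9.120
  Stage 3: F_3 = 10^(4.70/10) = 2.951, G_3 = 10^(10.6/10) = 11.48
  Stage 4: F_4 = 10^(2.97/10) = 1.982, G_4 = 10^(−2.97/10) = 0.5047
Friis cascade:
  F = 2.265 + (1.409 − 1)/0.4416 + (2.951 − 1)/4.027 + (1.982 − 1)/46.24 = 3.697
NF = 10 log₁₀(3.697) = 5.68 dB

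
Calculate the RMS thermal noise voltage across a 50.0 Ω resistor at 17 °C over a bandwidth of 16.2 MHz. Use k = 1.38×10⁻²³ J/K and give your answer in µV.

T = 17 °C + 273.15 = 290.15 K
V_n = √(4kTRB)
4kTRB = 4 × 1.38×10⁻²³ × 290.15 × 5.00×10¹ × 1.62×10⁷ = 1.30×10⁻¹¹ V²
V_n = √(1.30×10⁻¹¹) = 3.60×10⁻⁶ V = 3.60 µV

3.60 µV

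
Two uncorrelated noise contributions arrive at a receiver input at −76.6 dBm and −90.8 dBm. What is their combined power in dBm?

−76.4 dBm

Convert to linear, add, convert back:
P₁ = 2.19×10⁻¹¹ W, P₂ = 8.32×10⁻¹³ W
P_tot = 2.27×10⁻¹¹ W → 10 log₁₀(P_tot / 10⁻³) = −76.4 dBm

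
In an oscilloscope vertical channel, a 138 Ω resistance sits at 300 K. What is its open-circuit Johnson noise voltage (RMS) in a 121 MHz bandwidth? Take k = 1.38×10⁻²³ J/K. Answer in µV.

16.6 µV

V_n = √(4kTRB)
4kTRB = 4 × 1.38×10⁻²³ × 300 × 1.38×10² × 1.21×10⁸ = 2.77×10⁻¹⁰ V²
V_n = √(2.77×10⁻¹⁰) = 1.66×10⁻⁵ V = 16.6 µV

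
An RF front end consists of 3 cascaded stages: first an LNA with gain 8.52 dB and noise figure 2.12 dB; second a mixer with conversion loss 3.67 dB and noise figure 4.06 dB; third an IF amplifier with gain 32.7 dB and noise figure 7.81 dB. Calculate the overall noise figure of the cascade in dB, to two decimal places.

Convert to linear (a loss of L dB is a gain of −L dB): F_i = 10^(NF_i/10), G_i = 10^(G_i,dB/10)
  Stage 1: F_1 = 10^(2.12/10) = 1.629, G_1 = 10^(8.52/10) = 7.112
  Stage 2: F_2 = 10^(4.06/10) = 2.547, G_2 = 10^(−3.67/10) = 0.4295
  Stage 3: F_3 = 10^(7.81/10) = 6.039, G_3 = 10^(32.7/10) = 1862
Friis cascade:
  F = 1.629 + (2.547 − 1)/7.112 + (6.039 − 1)/3.055 = 3.496
NF = 10 log₁₀(3.496) = 5.44 dB

5.44 dB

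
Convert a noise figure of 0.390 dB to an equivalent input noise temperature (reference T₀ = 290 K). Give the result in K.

27.2 K

F = 10^(0.390/10) = 1.09396
T_e = (F − 1)·T₀ = (1.09396 − 1) × 290 = 27.2 K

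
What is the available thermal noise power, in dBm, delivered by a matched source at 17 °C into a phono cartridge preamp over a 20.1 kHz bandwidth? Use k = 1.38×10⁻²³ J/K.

T = 17 °C + 273.15 = 290.15 K
P_n = kTB = 1.38×10⁻²³ × 290.15 × 2.01×10⁴ = 8.05×10⁻¹⁷ W
In dBm: 10 log₁₀(8.05×10⁻¹⁷ / 10⁻³) = −130.9 dBm

−130.9 dBm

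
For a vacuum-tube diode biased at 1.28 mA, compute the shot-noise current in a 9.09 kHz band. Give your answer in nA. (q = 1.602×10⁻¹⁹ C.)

1.93 nA

I_n = √(2qI·B)
2qI·B = 2 × 1.602×10⁻¹⁹ × 1.28×10⁻³ × 9.09×10³ = 3.73×10⁻¹⁸ A²
I_n = √(3.73×10⁻¹⁸) = 1.93×10⁻⁹ A = 1.93 nA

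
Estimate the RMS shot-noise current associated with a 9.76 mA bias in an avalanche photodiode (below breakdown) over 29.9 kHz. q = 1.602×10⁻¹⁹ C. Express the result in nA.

9.67 nA

I_n = √(2qI·B)
2qI·B = 2 × 1.602×10⁻¹⁹ × 9.76×10⁻³ × 2.99×10⁴ = 9.35×10⁻¹⁷ A²
I_n = √(9.35×10⁻¹⁷) = 9.67×10⁻⁹ A = 9.67 nA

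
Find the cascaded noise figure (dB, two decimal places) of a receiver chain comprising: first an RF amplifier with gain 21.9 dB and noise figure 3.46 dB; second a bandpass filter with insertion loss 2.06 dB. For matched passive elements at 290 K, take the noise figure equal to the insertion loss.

3.47 dB

Convert to linear (a loss of L dB is a gain of −L dB): F_i = 10^(NF_i/10), G_i = 10^(G_i,dB/10)
  Stage 1: F_1 = 10^(3.46/10) = 2.218, G_1 = 10^(21.9/10) = 154.9
  Stage 2: F_2 = 10^(2.06/10) = 1.607, G_2 = 10^(−2.06/10) = 0.6223
Friis cascade:
  F = 2.218 + (1.607 − 1)/154.9 = 2.222
NF = 10 log₁₀(2.222) = 3.47 dB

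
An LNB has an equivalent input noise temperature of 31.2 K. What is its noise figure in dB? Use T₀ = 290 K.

0.444 dB

F = 1 + T_e/T₀ = 1 + 31.2/290 = 1.10759
NF = 10 log₁₀(1.10759) = 0.444 dB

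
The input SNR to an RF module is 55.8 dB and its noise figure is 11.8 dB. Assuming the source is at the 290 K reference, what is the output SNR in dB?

44.0 dB

By definition F = SNR_in/SNR_out, so in dB: SNR_out = SNR_in − NF
SNR_out = 55.8 − 11.8 = 44.0 dB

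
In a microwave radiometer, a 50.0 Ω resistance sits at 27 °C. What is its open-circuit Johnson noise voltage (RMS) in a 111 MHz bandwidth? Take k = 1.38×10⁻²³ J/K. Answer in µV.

T = 27 °C + 273.15 = 300.15 K
V_n = √(4kTRB)
4kTRB = 4 × 1.38×10⁻²³ × 300.15 × 5.00×10¹ × 1.11×10⁸ = 9.20×10⁻¹¹ V²
V_n = √(9.20×10⁻¹¹) = 9.59×10⁻⁶ V = 9.59 µV

9.59 µV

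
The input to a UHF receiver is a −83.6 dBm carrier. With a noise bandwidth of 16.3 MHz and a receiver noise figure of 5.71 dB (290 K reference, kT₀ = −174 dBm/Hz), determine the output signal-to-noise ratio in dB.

Noise floor: N = −174 + 10 log₁₀(B) + NF
10 log₁₀(1.63×10⁷) = 72.12 dB
N = −174 + 72.12 + 5.71 = −96.17 dBm
SNR = P_sig − N = −83.6 − (−96.17) = 12.57 dB → 12.6 dB

12.6 dB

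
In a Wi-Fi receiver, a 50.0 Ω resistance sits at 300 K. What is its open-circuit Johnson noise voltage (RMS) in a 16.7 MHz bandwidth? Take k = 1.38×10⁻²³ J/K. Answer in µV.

3.72 µV

V_n = √(4kTRB)
4kTRB = 4 × 1.38×10⁻²³ × 300 × 5.00×10¹ × 1.67×10⁷ = 1.38×10⁻¹¹ V²
V_n = √(1.38×10⁻¹¹) = 3.72×10⁻⁶ V = 3.72 µV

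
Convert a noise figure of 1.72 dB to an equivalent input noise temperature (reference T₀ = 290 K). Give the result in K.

F = 10^(1.72/10) = 1.48594
T_e = (F − 1)·T₀ = (1.48594 − 1) × 290 = 141 K

141 K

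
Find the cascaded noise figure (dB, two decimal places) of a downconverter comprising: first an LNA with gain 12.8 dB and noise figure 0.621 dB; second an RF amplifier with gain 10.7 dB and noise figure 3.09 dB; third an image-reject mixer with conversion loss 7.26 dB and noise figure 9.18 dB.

Convert to linear (a loss of L dB is a gain of −L dB): F_i = 10^(NF_i/10), G_i = 10^(G_i,dB/10)
  Stage 1: F_1 = 10^(0.621/10) = 1.154, G_1 = 10^(12.8/10) = 19.05
  Stage 2: F_2 = 10^(3.09/10) = 2.037, G_2 = 10^(10.7/10) = 11.75
  Stage 3: F_3 = 10^(9.18/10) = 8.279, G_3 = 10^(−7.26/10) = 0.1879
Friis cascade:
  F = 1.154 + (2.037 − 1)/19.05 + (8.279 − 1)/223.9 = 1.241
NF = 10 log₁₀(1.241) = 0.94 dB

0.94 dB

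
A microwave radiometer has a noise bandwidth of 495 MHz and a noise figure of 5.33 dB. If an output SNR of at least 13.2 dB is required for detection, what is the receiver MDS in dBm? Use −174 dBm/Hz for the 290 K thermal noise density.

−68.5 dBm

Sensitivity = −174 + 10 log₁₀(B) + NF + SNR_min
= −174 + 86.95 + 5.33 + 13.2
= −68.52 dBm → −68.5 dBm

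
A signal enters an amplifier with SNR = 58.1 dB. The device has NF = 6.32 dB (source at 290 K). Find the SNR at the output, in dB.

51.78 dB

By definition F = SNR_in/SNR_out, so in dB: SNR_out = SNR_in − NF
SNR_out = 58.1 − 6.32 = 51.78 dB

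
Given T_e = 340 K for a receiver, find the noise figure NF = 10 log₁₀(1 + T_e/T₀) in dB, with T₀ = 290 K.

3.37 dB

F = 1 + T_e/T₀ = 1 + 340/290 = 2.17241
NF = 10 log₁₀(2.17241) = 3.37 dB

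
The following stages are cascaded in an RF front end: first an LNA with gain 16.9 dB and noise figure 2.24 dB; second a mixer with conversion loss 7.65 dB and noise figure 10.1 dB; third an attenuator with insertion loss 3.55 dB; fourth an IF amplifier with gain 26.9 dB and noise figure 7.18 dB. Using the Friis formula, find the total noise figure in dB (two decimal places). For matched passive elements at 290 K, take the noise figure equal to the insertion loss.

4.98 dB

Convert to linear (a loss of L dB is a gain of −L dB): F_i = 10^(NF_i/10), G_i = 10^(G_i,dB/10)
  Stage 1: F_1 = 10^(2.24/10) = 1.675, G_1 = 10^(16.9/10) = 48.98
  Stage 2: F_2 = 10^(10.1/10) = 10.23, G_2 = 10^(−7.65/10) = 0.1718
  Stage 3: F_3 = 10^(3.55/10) = 2.265, G_3 = 10^(−3.55/10) = 0.4416
  Stage 4: F_4 = 10^(7.18/10) = 5.224, G_4 = 10^(26.9/10) = 489.8
Friis cascade:
  F = 1.675 + (10.23 − 1)/48.98 + (2.265 − 1)/8.414 + (5.224 − 1)/3.715 = 3.151
NF = 10 log₁₀(3.151) = 4.98 dB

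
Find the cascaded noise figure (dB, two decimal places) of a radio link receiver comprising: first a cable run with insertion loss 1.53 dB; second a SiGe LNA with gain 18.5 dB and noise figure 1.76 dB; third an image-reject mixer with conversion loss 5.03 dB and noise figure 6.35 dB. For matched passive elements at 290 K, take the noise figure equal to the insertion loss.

Convert to linear (a loss of L dB is a gain of −L dB): F_i = 10^(NF_i/10), G_i = 10^(G_i,dB/10)
  Stage 1: F_1 = 10^(1.53/10) = 1.422, G_1 = 10^(−1.53/10) = 0.7031
  Stage 2: F_2 = 10^(1.76/10) = 1.500, G_2 = 10^(18.5/10) = 70.79
  Stage 3: F_3 = 10^(6.35/10) = 4.315, G_3 = 10^(−5.03/10) = 0.3141
Friis cascade:
  F = 1.422 + (1.500 − 1)/0.7031 + (4.315 − 1)/49.77 = 2.200
NF = 10 log₁₀(2.200) = 3.42 dB

3.42 dB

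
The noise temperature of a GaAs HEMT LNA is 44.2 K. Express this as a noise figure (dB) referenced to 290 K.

F = 1 + T_e/T₀ = 1 + 44.2/290 = 1.15241
NF = 10 log₁₀(1.15241) = 0.616 dB

0.616 dB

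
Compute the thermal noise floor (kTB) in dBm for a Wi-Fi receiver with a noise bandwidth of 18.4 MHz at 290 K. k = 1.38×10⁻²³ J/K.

−101.3 dBm

P_n = kTB = 1.38×10⁻²³ × 290 × 1.84×10⁷ = 7.36×10⁻¹⁴ W
In dBm: 10 log₁₀(7.36×10⁻¹⁴ / 10⁻³) = −101.3 dBm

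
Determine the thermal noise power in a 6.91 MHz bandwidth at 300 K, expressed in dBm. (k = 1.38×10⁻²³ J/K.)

−105.4 dBm

P_n = kTB = 1.38×10⁻²³ × 300 × 6.91×10⁶ = 2.86×10⁻¹⁴ W
In dBm: 10 log₁₀(2.86×10⁻¹⁴ / 10⁻³) = −105.4 dBm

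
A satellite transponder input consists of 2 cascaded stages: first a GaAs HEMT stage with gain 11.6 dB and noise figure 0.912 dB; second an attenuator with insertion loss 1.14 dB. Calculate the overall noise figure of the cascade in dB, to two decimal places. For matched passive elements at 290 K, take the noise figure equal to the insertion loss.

Convert to linear (a loss of L dB is a gain of −L dB): F_i = 10^(NF_i/10), G_i = 10^(G_i,dB/10)
  Stage 1: F_1 = 10^(0.912/10) = 1.234, G_1 = 10^(11.6/10) = 14.45
  Stage 2: F_2 = 10^(1.14/10) = 1.300, G_2 = 10^(−1.14/10) = 0.7691
Friis cascade:
  F = 1.234 + (1.300 − 1)/14.45 = 1.254
NF = 10 log₁₀(1.254) = 0.98 dB

0.98 dB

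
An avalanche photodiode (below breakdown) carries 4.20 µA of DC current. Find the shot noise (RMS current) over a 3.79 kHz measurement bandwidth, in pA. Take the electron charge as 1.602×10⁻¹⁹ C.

I_n = √(2qI·B)
2qI·B = 2 × 1.602×10⁻¹⁹ × 4.20×10⁻⁶ × 3.79×10³ = 5.10×10⁻²¹ A²
I_n = √(5.10×10⁻²¹) = 7.14×10⁻¹¹ A = 71.4 pA

71.4 pA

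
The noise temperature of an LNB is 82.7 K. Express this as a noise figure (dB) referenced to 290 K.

1.09 dB

F = 1 + T_e/T₀ = 1 + 82.7/290 = 1.28517
NF = 10 log₁₀(1.28517) = 1.09 dB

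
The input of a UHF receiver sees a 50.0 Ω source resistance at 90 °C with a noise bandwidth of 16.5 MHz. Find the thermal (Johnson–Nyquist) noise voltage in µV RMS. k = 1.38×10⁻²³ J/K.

4.07 µV

T = 90 °C + 273.15 = 363.15 K
V_n = √(4kTRB)
4kTRB = 4 × 1.38×10⁻²³ × 363.15 × 5.00×10¹ × 1.65×10⁷ = 1.65×10⁻¹¹ V²
V_n = √(1.65×10⁻¹¹) = 4.07×10⁻⁶ V = 4.07 µV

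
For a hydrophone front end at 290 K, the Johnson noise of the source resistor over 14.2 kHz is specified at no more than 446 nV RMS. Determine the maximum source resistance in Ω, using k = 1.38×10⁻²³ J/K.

Johnson–Nyquist: V_n = √(4kTRB) ⇒ R = V_n² / (4kTB)
4kTB = 4 × 1.38×10⁻²³ × 290 × 1.42×10⁴ = 2.27×10⁻¹⁶
R = (4.46×10⁻⁷)² / 2.27×10⁻¹⁶ = 8.75×10² Ω = 875 Ω

875 Ω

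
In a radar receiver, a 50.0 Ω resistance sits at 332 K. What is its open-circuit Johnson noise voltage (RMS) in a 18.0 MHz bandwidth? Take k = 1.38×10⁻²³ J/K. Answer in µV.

4.06 µV

V_n = √(4kTRB)
4kTRB = 4 × 1.38×10⁻²³ × 332 × 5.00×10¹ × 1.80×10⁷ = 1.65×10⁻¹¹ V²
V_n = √(1.65×10⁻¹¹) = 4.06×10⁻⁶ V = 4.06 µV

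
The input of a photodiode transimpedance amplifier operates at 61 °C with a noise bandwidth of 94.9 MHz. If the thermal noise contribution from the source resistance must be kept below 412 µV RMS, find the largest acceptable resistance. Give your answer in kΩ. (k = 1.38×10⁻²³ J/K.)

T = 61 °C + 273.15 = 334.15 K
Johnson–Nyquist: V_n = √(4kTRB) ⇒ R = V_n² / (4kTB)
4kTB = 4 × 1.38×10⁻²³ × 334.15 × 9.49×10⁷ = 1.75×10⁻¹²
R = (4.12×10⁻⁴)² / 1.75×10⁻¹² = 9.70×10⁴ Ω = 97.0 kΩ

97.0 kΩ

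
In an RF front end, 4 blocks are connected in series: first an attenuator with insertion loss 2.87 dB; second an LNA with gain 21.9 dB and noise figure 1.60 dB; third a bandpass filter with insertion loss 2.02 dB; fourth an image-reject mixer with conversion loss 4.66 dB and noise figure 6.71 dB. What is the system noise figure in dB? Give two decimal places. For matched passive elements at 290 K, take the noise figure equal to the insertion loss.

4.59 dB

Convert to linear (a loss of L dB is a gain of −L dB): F_i = 10^(NF_i/10), G_i = 10^(G_i,dB/10)
  Stage 1: F_1 = 10^(2.87/10) = 1.936, G_1 = 10^(−2.87/10) = 0.5164
  Stage 2: F_2 = 10^(1.60/10) = 1.445, G_2 = 10^(21.9/10) = 154.9
  Stage 3: F_3 = 10^(2.02/10) = 1.592, G_3 = 10^(−2.02/10) = 0.6281
  Stage 4: F_4 = 10^(6.71/10) = 4.688, G_4 = 10^(−4.66/10) = 0.3420
Friis cascade:
  F = 1.936 + (1.445 − 1)/0.5164 + (1.592 − 1)/79.98 + (4.688 − 1)/50.23 = 2.880
NF = 10 log₁₀(2.880) = 4.59 dB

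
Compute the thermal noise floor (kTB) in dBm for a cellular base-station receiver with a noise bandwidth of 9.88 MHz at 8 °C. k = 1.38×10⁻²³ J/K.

−104.2 dBm

T = 8 °C + 273.15 = 281.15 K
P_n = kTB = 1.38×10⁻²³ × 281.15 × 9.88×10⁶ = 3.83×10⁻¹⁴ W
In dBm: 10 log₁₀(3.83×10⁻¹⁴ / 10⁻³) = −104.2 dBm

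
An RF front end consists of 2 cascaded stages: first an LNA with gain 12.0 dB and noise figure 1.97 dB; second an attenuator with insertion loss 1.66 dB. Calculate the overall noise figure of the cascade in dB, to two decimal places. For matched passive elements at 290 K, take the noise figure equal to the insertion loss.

2.05 dB

Convert to linear (a loss of L dB is a gain of −L dB): F_i = 10^(NF_i/10), G_i = 10^(G_i,dB/10)
  Stage 1: F_1 = 10^(1.97/10) = 1.574, G_1 = 10^(12.0/10) = 15.85
  Stage 2: F_2 = 10^(1.66/10) = 1.466, G_2 = 10^(−1.66/10) = 0.6823
Friis cascade:
  F = 1.574 + (1.466 − 1)/15.85 = 1.603
NF = 10 log₁₀(1.603) = 2.05 dB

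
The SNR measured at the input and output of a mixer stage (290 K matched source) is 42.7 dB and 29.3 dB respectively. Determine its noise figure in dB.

NF (dB) = SNR_in(dB) − SNR_out(dB) when the source is at T₀
NF = 42.7 − 29.3 = 13.4 dB

13.4 dB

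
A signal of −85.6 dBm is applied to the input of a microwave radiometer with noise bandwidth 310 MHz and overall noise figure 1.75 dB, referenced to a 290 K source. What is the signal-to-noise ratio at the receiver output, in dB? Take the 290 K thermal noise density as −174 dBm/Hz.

1.7 dB

Noise floor: N = −174 + 10 log₁₀(B) + NF
10 log₁₀(3.10×10⁸) = 84.91 dB
N = −174 + 84.91 + 1.75 = −87.34 dBm
SNR = P_sig − N = −85.6 − (−87.34) = 1.74 dB → 1.7 dB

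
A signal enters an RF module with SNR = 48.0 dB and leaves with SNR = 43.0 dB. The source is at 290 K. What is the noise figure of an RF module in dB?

5.0 dB

NF (dB) = SNR_in(dB) − SNR_out(dB) when the source is at T₀
NF = 48.0 − 43.0 = 5.0 dB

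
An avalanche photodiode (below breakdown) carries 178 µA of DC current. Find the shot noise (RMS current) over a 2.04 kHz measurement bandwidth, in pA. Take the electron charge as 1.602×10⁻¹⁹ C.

I_n = √(2qI·B)
2qI·B = 2 × 1.602×10⁻¹⁹ × 1.78×10⁻⁴ × 2.04×10³ = 1.16×10⁻¹⁹ A²
I_n = √(1.16×10⁻¹⁹) = 3.41×10⁻¹⁰ A = 341 pA

341 pA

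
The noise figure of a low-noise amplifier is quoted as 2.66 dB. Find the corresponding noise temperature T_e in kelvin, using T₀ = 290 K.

F = 10^(2.66/10) = 1.84502
T_e = (F − 1)·T₀ = (1.84502 − 1) × 290 = 245 K

245 K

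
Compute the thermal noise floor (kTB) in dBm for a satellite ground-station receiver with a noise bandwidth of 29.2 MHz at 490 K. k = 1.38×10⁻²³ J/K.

−97.0 dBm

P_n = kTB = 1.38×10⁻²³ × 490 × 2.92×10⁷ = 1.97×10⁻¹³ W
In dBm: 10 log₁₀(1.97×10⁻¹³ / 10⁻³) = −97.0 dBm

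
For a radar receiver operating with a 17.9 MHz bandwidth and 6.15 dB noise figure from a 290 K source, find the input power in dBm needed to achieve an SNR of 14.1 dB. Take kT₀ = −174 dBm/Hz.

−81.2 dBm

Sensitivity = −174 + 10 log₁₀(B) + NF + SNR_min
= −174 + 72.53 + 6.15 + 14.1
= −81.22 dBm → −81.2 dBm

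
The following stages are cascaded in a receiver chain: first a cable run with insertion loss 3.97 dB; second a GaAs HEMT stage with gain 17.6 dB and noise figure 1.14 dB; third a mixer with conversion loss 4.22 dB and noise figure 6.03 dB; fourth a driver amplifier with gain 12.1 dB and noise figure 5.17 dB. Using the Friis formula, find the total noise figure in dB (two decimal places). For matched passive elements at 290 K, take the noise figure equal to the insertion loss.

5.61 dB

Convert to linear (a loss of L dB is a gain of −L dB): F_i = 10^(NF_i/10), G_i = 10^(G_i,dB/10)
  Stage 1: F_1 = 10^(3.97/10) = 2.495, G_1 = 10^(−3.97/10) = 0.4009
  Stage 2: F_2 = 10^(1.14/10) = 1.300, G_2 = 10^(17.6/10) = 57.54
  Stage 3: F_3 = 10^(6.03/10) = 4.009, G_3 = 10^(−4.22/10) = 0.3784
  Stage 4: F_4 = 10^(5.17/10) = 3.289, G_4 = 10^(12.1/10) = 16.22
Friis cascade:
  F = 2.495 + (1.300 − 1)/0.4009 + (4.009 − 1)/23.07 + (3.289 − 1)/8.730 = 3.636
NF = 10 log₁₀(3.636) = 5.61 dB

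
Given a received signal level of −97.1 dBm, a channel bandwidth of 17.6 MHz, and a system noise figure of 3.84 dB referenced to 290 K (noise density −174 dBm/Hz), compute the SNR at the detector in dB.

Noise floor: N = −174 + 10 log₁₀(B) + NF
10 log₁₀(1.76×10⁷) = 72.46 dB
N = −174 + 72.46 + 3.84 = −97.70 dBm
SNR = P_sig − N = −97.1 − (−97.70) = 0.60 dB → 0.6 dB

0.6 dB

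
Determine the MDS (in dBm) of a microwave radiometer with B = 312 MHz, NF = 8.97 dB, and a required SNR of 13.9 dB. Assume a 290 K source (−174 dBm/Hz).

Sensitivity = −174 + 10 log₁₀(B) + NF + SNR_min
= −174 + 84.94 + 8.97 + 13.9
= −66.19 dBm → −66.2 dBm

−66.2 dBm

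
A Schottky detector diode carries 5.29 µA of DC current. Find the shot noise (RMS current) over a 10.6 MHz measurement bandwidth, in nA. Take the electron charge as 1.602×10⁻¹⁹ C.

I_n = √(2qI·B)
2qI·B = 2 × 1.602×10⁻¹⁹ × 5.29×10⁻⁶ × 1.06×10⁷ = 1.80×10⁻¹⁷ A²
I_n = √(1.80×10⁻¹⁷) = 4.24×10⁻⁹ A = 4.24 nA

4.24 nA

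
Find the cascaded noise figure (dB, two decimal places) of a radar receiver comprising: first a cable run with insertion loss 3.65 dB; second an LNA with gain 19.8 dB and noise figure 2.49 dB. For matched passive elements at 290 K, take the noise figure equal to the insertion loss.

6.14 dB

Convert to linear (a loss of L dB is a gain of −L dB): F_i = 10^(NF_i/10), G_i = 10^(G_i,dB/10)
  Stage 1: F_1 = 10^(3.65/10) = 2.317, G_1 = 10^(−3.65/10) = 0.4315
  Stage 2: F_2 = 10^(2.49/10) = 1.774, G_2 = 10^(19.8/10) = 95.50
Friis cascade:
  F = 2.317 + (1.774 − 1)/0.4315 = 4.111
NF = 10 log₁₀(4.111) = 6.14 dB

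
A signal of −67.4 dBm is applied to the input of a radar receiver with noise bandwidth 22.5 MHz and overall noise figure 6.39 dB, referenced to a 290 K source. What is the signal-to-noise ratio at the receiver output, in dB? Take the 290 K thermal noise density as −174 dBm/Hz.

Noise floor: N = −174 + 10 log₁₀(B) + NF
10 log₁₀(2.25×10⁷) = 73.52 dB
N = −174 + 73.52 + 6.39 = −94.09 dBm
SNR = P_sig − N = −67.4 − (−94.09) = 26.69 dB → 26.7 dB

26.7 dB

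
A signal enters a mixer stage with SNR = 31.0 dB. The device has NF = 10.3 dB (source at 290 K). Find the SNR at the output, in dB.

By definition F = SNR_in/SNR_out, so in dB: SNR_out = SNR_in − NF
SNR_out = 31.0 − 10.3 = 20.7 dB

20.7 dB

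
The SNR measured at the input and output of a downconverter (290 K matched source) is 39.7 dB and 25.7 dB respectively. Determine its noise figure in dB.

NF (dB) = SNR_in(dB) − SNR_out(dB) when the source is at T₀
NF = 39.7 − 25.7 = 14.0 dB

14.0 dB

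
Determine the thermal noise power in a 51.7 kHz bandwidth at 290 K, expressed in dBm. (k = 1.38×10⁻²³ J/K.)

P_n = kTB = 1.38×10⁻²³ × 290 × 5.17×10⁴ = 2.07×10⁻¹⁶ W
In dBm: 10 log₁₀(2.07×10⁻¹⁶ / 10⁻³) = −126.8 dBm

−126.8 dBm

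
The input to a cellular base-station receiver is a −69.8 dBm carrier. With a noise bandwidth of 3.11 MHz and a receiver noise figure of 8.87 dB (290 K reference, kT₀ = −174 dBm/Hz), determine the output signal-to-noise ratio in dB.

Noise floor: N = −174 + 10 log₁₀(B) + NF
10 log₁₀(3.11×10⁶) = 64.93 dB
N = −174 + 64.93 + 8.87 = −100.20 dBm
SNR = P_sig − N = −69.8 − (−100.20) = 30.40 dB → 30.4 dB

30.4 dB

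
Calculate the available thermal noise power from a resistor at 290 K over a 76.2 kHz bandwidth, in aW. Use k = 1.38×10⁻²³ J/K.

P_n = kTB = 1.38×10⁻²³ × 290 × 7.62×10⁴ = 3.05×10⁻¹⁶ W = 305 aW

305 aW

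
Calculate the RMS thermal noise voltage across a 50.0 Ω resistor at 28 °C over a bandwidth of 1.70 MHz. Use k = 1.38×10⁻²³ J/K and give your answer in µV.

T = 28 °C + 273.15 = 301.15 K
V_n = √(4kTRB)
4kTRB = 4 × 1.38×10⁻²³ × 301.15 × 5.00×10¹ × 1.70×10⁶ = 1.41×10⁻¹² V²
V_n = √(1.41×10⁻¹²) = 1.19×10⁻⁶ V = 1.19 µV

1.19 µV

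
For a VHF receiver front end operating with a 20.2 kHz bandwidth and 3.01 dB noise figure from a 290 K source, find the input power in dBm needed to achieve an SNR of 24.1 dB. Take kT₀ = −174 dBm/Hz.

Sensitivity = −174 + 10 log₁₀(B) + NF + SNR_min
= −174 + 43.05 + 3.01 + 24.1
= −103.84 dBm → −103.8 dBm

−103.8 dBm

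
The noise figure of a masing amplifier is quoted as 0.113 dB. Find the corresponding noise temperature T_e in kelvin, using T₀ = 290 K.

7.64 K

F = 10^(0.113/10) = 1.02636
T_e = (F − 1)·T₀ = (1.02636 − 1) × 290 = 7.64 K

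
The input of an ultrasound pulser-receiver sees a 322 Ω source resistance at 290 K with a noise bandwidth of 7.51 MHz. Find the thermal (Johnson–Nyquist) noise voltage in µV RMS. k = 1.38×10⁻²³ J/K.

V_n = √(4kTRB)
4kTRB = 4 × 1.38×10⁻²³ × 290 × 3.22×10² × 7.51×10⁶ = 3.87×10⁻¹¹ V²
V_n = √(3.87×10⁻¹¹) = 6.22×10⁻⁶ V = 6.22 µV

6.22 µV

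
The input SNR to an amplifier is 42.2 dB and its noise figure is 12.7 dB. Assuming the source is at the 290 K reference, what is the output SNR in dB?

29.5 dB

By definition F = SNR_in/SNR_out, so in dB: SNR_out = SNR_in − NF
SNR_out = 42.2 − 12.7 = 29.5 dB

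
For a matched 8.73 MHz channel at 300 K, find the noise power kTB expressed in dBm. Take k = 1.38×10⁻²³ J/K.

P_n = kTB = 1.38×10⁻²³ × 300 × 8.73×10⁶ = 3.61×10⁻¹⁴ W
In dBm: 10 log₁₀(3.61×10⁻¹⁴ / 10⁻³) = −104.4 dBm

−104.4 dBm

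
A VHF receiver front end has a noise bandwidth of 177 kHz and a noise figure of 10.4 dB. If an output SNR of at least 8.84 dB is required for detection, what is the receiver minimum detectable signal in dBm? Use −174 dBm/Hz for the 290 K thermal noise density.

Sensitivity = −174 + 10 log₁₀(B) + NF + SNR_min
= −174 + 52.48 + 10.4 + 8.84
= −102.28 dBm → −102.3 dBm

−102.3 dBm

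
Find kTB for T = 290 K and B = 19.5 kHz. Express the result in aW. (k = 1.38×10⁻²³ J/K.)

78.0 aW

P_n = kTB = 1.38×10⁻²³ × 290 × 1.95×10⁴ = 7.80×10⁻¹⁷ W = 78.0 aW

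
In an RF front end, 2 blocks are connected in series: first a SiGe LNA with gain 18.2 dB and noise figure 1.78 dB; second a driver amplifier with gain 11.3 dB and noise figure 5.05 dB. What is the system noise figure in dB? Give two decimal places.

Convert to linear (a loss of L dB is a gain of −L dB): F_i = 10^(NF_i/10), G_i = 10^(G_i,dB/10)
  Stage 1: F_1 = 10^(1.78/10) = 1.507, G_1 = 10^(18.2/10) = 66.07
  Stage 2: F_2 = 10^(5.05/10) = 3.199, G_2 = 10^(11.3/10) = 13.49
Friis cascade:
  F = 1.507 + (3.199 − 1)/66.07 = 1.540
NF = 10 log₁₀(1.540) = 1.87 dB

1.87 dB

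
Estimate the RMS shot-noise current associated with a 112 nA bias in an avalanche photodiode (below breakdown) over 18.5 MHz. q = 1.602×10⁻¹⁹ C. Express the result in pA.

815 pA

I_n = √(2qI·B)
2qI·B = 2 × 1.602×10⁻¹⁹ × 1.12×10⁻⁷ × 1.85×10⁷ = 6.64×10⁻¹⁹ A²
I_n = √(6.64×10⁻¹⁹) = 8.15×10⁻¹⁰ A = 815 pA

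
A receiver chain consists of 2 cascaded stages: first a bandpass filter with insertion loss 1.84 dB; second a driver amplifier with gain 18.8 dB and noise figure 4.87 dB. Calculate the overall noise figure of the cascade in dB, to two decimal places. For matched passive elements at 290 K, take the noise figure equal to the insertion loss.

Convert to linear (a loss of L dB is a gain of −L dB): F_i = 10^(NF_i/10), G_i = 10^(G_i,dB/10)
  Stage 1: F_1 = 10^(1.84/10) = 1.528, G_1 = 10^(−1.84/10) = 0.6546
  Stage 2: F_2 = 10^(4.87/10) = 3.069, G_2 = 10^(18.8/10) = 75.86
Friis cascade:
  F = 1.528 + (3.069 − 1)/0.6546 = 4.688
NF = 10 log₁₀(4.688) = 6.71 dB

6.71 dB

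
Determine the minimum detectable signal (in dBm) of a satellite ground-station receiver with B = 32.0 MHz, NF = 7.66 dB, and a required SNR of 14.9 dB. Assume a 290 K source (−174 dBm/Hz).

−76.4 dBm

Sensitivity = −174 + 10 log₁₀(B) + NF + SNR_min
= −174 + 75.05 + 7.66 + 14.9
= −76.39 dBm → −76.4 dBm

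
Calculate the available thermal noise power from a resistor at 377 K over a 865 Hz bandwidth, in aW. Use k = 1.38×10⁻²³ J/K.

4.50 aW

P_n = kTB = 1.38×10⁻²³ × 377 × 8.65×10² = 4.50×10⁻¹⁸ W = 4.50 aW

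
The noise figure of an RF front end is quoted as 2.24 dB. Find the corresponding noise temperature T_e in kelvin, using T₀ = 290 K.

196 K

F = 10^(2.24/10) = 1.67494
T_e = (F − 1)·T₀ = (1.67494 − 1) × 290 = 196 K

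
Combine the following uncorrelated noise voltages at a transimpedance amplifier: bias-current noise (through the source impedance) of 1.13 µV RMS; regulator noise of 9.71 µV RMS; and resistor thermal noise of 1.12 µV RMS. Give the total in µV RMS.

9.84 µV

Uncorrelated sources add in power (mean-square): V_tot = √(ΣV_i²)
V_tot = √[(1.13×10⁻⁶)² + (9.71×10⁻⁶)² + (1.12×10⁻⁶)²] = 9.84×10⁻⁶ V = 9.84 µV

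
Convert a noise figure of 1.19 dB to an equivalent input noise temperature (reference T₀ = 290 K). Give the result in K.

F = 10^(1.19/10) = 1.31522
T_e = (F − 1)·T₀ = (1.31522 − 1) × 290 = 91.4 K

91.4 K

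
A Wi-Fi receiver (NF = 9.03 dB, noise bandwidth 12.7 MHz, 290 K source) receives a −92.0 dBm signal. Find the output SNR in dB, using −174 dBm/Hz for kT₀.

Noise floor: N = −174 + 10 log₁₀(B) + NF
10 log₁₀(1.27×10⁷) = 71.04 dB
N = −174 + 71.04 + 9.03 = −93.93 dBm
SNR = P_sig − N = −92.0 − (−93.93) = 1.93 dB → 1.9 dB

1.9 dB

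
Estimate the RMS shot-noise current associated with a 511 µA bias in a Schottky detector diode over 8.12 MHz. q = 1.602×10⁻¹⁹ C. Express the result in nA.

I_n = √(2qI·B)
2qI·B = 2 × 1.602×10⁻¹⁹ × 5.11×10⁻⁴ × 8.12×10⁶ = 1.33×10⁻¹⁵ A²
I_n = √(1.33×10⁻¹⁵) = 3.65×10⁻⁸ A = 36.5 nA

36.5 nA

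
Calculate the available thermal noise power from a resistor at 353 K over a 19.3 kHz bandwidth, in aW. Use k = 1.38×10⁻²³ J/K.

P_n = kTB = 1.38×10⁻²³ × 353 × 1.93×10⁴ = 9.40×10⁻¹⁷ W = 94.0 aW

94.0 aW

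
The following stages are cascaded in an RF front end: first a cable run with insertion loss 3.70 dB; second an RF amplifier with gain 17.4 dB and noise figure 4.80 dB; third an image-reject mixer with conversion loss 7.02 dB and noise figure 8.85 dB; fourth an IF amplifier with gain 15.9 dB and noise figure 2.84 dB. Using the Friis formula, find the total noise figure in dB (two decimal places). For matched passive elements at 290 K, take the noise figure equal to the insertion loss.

8.79 dB

Convert to linear (a loss of L dB is a gain of −L dB): F_i = 10^(NF_i/10), G_i = 10^(G_i,dB/10)
  Stage 1: F_1 = 10^(3.70/10) = 2.344, G_1 = 10^(−3.70/10) = 0.4266
  Stage 2: F_2 = 10^(4.80/10) = 3.020, G_2 = 10^(17.4/10) = 54.95
  Stage 3: F_3 = 10^(8.85/10) = 7.674, G_3 = 10^(−7.02/10) = 0.1986
  Stage 4: F_4 = 10^(2.84/10) = 1.923, G_4 = 10^(15.9/10) = 38.90
Friis cascade:
  F = 2.344 + (3.020 − 1)/0.4266 + (7.674 − 1)/23.44 + (1.923 − 1)/4.656 = 7.562
NF = 10 log₁₀(7.562) = 8.79 dB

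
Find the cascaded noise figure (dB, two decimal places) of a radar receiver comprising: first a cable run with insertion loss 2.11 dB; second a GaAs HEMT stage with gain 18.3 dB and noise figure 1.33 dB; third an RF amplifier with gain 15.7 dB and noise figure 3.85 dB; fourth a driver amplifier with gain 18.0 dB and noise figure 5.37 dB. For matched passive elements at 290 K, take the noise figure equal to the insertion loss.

Convert to linear (a loss of L dB is a gain of −L dB): F_i = 10^(NF_i/10), G_i = 10^(G_i,dB/10)
  Stage 1: F_1 = 10^(2.11/10) = 1.626, G_1 = 10^(−2.11/10) = 0.6152
  Stage 2: F_2 = 10^(1.33/10) = 1.358, G_2 = 10^(18.3/10) = 67.61
  Stage 3: F_3 = 10^(3.85/10) = 2.427, G_3 = 10^(15.7/10) = 37.15
  Stage 4: F_4 = 10^(5.37/10) = 3.443, G_4 = 10^(18.0/10) = 63.10
Friis cascade:
  F = 1.626 + (1.358 − 1)/0.6152 + (2.427 − 1)/41.59 + (3.443 − 1)/1545 = 2.244
NF = 10 log₁₀(2.244) = 3.51 dB

3.51 dB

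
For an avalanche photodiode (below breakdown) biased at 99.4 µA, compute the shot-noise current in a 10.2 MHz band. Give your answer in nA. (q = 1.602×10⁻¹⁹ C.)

18.0 nA

I_n = √(2qI·B)
2qI·B = 2 × 1.602×10⁻¹⁹ × 9.94×10⁻⁵ × 1.02×10⁷ = 3.25×10⁻¹⁶ A²
I_n = √(3.25×10⁻¹⁶) = 1.80×10⁻⁸ A = 18.0 nA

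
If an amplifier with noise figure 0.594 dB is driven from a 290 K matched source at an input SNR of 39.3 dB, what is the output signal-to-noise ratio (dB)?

By definition F = SNR_in/SNR_out, so in dB: SNR_out = SNR_in − NF
SNR_out = 39.3 − 0.594 = 38.706 dB

38.706 dB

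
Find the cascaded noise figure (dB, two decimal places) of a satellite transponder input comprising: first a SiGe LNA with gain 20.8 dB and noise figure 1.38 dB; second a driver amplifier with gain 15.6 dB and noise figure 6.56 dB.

1.47 dB

Convert to linear (a loss of L dB is a gain of −L dB): F_i = 10^(NF_i/10), G_i = 10^(G_i,dB/10)
  Stage 1: F_1 = 10^(1.38/10) = 1.374, G_1 = 10^(20.8/10) = 120.2
  Stage 2: F_2 = 10^(6.56/10) = 4.529, G_2 = 10^(15.6/10) = 36.31
Friis cascade:
  F = 1.374 + (4.529 − 1)/120.2 = 1.403
NF = 10 log₁₀(1.403) = 1.47 dB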